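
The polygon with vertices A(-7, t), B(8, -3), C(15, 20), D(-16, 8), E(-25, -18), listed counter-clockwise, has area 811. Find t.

Write out the shoelace sum; only the two edges meeting at A involve t:
2·Area = [((-25)·t − (-7)·(-18)) + ((-7)·(-3) − 8·t)] + 1133
       = -33·t + 1028 = 1622
⇒ t = -18.

-18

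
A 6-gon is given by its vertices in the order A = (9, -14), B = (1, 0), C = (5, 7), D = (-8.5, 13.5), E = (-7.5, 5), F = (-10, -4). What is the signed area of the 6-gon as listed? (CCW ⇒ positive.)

Apply the shoelace formula: 2A = Σ (x_i·y_{i+1} − x_{i+1}·y_i), indices taken mod 6.
A→B: (9)(0) − (1)(-14) = 14
B→C: (1)(7) − (5)(0) = 7
C→D: (5)(13.5) − (-8.5)(7) = 127
D→E: (-8.5)(5) − (-7.5)(13.5) = 58.75
E→F: (-7.5)(-4) − (-10)(5) = 80
F→A: (-10)(-14) − (9)(-4) = 176
Σ = 462.75
Signed area = Σ/2 = 231.375 (positive ⇒ counter-clockwise traversal).

231.375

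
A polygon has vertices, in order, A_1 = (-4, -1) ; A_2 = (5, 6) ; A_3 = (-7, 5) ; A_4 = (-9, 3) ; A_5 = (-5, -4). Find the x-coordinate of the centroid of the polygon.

-24/7

Apply Gauss's area formula. First the cross-terms c_i = x_i·y_{i+1} − x_{i+1}·y_i:
  -19, 67, 24, 51, -11  ⇒  2A = 112, A = 56.
Then Σ (x_i + x_{i+1})·c_i = -1152, so x̄ = -1152 / (6·56) = -24/7.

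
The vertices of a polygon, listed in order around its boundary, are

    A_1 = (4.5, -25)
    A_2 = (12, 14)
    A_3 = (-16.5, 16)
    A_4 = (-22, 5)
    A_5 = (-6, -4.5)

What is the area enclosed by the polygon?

Apply Gauss's area formula: 2A = Σ (x_i·y_{i+1} − x_{i+1}·y_i), indices taken mod 5.
Σ = (363) + (423) + (269.5) + (129) + (170.25) = 1354.75
Area = |Σ|/2 = 677.375.

677.375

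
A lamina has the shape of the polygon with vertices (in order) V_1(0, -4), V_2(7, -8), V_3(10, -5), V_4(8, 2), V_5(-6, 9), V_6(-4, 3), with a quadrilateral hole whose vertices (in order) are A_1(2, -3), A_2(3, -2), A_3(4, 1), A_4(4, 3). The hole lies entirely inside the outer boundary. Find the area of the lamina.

Outer boundary:
Apply the shoelace formula: 2A = Σ (x_i·y_{i+1} − x_{i+1}·y_i), indices taken mod 6.
Σ = (28) + (45) + (60) + (84) + (18) + (16) = 251
Area = |Σ|/2 = 125.5.
Hole:
A_1→A_2: (2)(-2) − (3)(-3) = 5
A_2→A_3: (3)(1) − (4)(-2) = 11
A_3→A_4: (4)(3) − (4)(1) = 8
A_4→A_1: (4)(-3) − (2)(3) = -18
Σ = 6
Area = |Σ|/2 = 3.
Net area = 125.5 − 3 = 122.5.

122.5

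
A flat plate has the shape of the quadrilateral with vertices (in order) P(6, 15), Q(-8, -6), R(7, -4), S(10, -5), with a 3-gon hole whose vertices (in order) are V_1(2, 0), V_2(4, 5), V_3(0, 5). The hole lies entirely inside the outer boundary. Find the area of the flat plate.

Outer boundary:
Σ = (84) + (74) + (5) + (180) = 343
Area = |Σ|/2 = 171.5.
Hole:
Apply the shoelace formula: 2A = Σ (x_i·y_{i+1} − x_{i+1}·y_i), indices taken mod 3.
Σ = (10) + (20) + (-10) = 20
Area = |Σ|/2 = 10.
Net area = 171.5 − 10 = 161.5.

161.5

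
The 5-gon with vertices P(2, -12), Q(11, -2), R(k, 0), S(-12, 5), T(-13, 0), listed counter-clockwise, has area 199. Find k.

7

The doubled signed area Σ (x_i y_{i+1} − x_{i+1} y_i) is linear in k.
With k=0 it equals 349; the coefficient of k is 7 (from the two edges through R).
So 7·k + 349 = 2·199 = 398 ⇒ k = 7.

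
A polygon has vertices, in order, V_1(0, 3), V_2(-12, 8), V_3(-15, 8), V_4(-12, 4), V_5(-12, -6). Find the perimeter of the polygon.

|V_1V_2| = √((-12)² + (5)²) = √169 = 13
|V_2V_3| = √((-3)² + (0)²) = √9 = 3
|V_3V_4| = √((3)² + (-4)²) = √25 = 5
|V_4V_5| = √((0)² + (-10)²) = √100 = 10
|V_5V_1| = √((12)² + (9)²) = √225 = 15
Perimeter = 13 + 3 + 5 + 10 + 15 = 46.

46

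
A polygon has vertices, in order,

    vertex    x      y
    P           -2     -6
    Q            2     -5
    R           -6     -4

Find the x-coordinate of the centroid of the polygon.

-2

Apply Gauss's area formula. First the cross-terms c_i = x_i·y_{i+1} − x_{i+1}·y_i:
  22, -38, 28  ⇒  2A = 12, A = 6.
Then Σ (x_i + x_{i+1})·c_i = -72, so x̄ = -72 / (6·6) = -2.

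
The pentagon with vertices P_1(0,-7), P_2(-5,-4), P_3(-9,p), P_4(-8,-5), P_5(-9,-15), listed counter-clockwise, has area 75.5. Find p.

13

Write out the shoelace sum; only the two edges meeting at P_3 involve p:
2·Area = [((-5)·p − (-9)·(-4)) + ((-9)·(-5) − (-8)·p)] + 103
       = 3·p + 112 = 151
⇒ p = 13.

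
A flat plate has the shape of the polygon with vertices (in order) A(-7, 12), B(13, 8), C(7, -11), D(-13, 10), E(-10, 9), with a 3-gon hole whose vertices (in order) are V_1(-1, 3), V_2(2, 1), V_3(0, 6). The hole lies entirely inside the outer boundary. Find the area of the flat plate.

273.5

Outer boundary:
A→B: (-7)(8) − (13)(12) = -212
B→C: (13)(-11) − (7)(8) = -199
C→D: (7)(10) − (-13)(-11) = -73
D→E: (-13)(9) − (-10)(10) = -17
E→A: (-10)(12) − (-7)(9) = -57
Σ = -558
Area = |Σ|/2 = 279.
Hole:
V_1→V_2: (-1)(1) − (2)(3) = -7
V_2→V_3: (2)(6) − (0)(1) = 12
V_3→V_1: (0)(3) − (-1)(6) = 6
Σ = 11
Area = |Σ|/2 = 5.5.
Net area = 279 − 5.5 = 273.5.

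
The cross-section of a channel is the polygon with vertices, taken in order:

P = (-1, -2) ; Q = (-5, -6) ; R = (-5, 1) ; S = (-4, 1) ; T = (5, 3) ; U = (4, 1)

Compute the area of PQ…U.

35.5

Σ = (-4) + (-35) + (-1) + (-17) + (-7) + (-7) = -71
Area = |Σ|/2 = 35.5.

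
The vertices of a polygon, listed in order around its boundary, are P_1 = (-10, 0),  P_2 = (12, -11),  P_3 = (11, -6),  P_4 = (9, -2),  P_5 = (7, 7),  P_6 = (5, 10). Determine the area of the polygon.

201.5

Apply the shoelace (surveyor's) formula: 2A = Σ (x_i·y_{i+1} − x_{i+1}·y_i), indices taken mod 6.
Cross-terms: 110, 49, 32, 77, 35, 100  ⇒  Σ = 403
Area = |Σ|/2 = 201.5.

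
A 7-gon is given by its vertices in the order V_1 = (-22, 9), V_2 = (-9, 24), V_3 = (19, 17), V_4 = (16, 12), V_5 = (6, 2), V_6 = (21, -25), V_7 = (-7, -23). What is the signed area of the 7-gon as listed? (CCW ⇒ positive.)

Apply the shoelace (surveyor's) formula: 2A = Σ (x_i·y_{i+1} − x_{i+1}·y_i), indices taken mod 7.
Cross-terms: -447, -609, -44, -40, -192, -658, -569  ⇒  Σ = -2559
Signed area = Σ/2 = -1279.5 (negative ⇒ clockwise traversal).

-1279.5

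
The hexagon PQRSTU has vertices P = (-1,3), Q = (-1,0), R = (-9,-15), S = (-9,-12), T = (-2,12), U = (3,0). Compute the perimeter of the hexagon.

66

|PQ| = √((0)² + (-3)²) = √9 = 3
|QR| = √((-8)² + (-15)²) = √289 = 17
|RS| = √((0)² + (3)²) = √9 = 3
|ST| = √((7)² + (24)²) = √625 = 25
|TU| = √((5)² + (-12)²) = √169 = 13
|UP| = √((-4)² + (3)²) = √25 = 5
Perimeter = 3 + 17 + 3 + 25 + 13 + 5 = 66.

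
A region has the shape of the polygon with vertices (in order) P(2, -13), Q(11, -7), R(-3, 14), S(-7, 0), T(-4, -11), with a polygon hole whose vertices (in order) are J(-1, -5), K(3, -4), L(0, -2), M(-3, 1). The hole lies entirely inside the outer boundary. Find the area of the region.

Outer boundary:
Apply the surveyor's formula: 2A = Σ (x_i·y_{i+1} − x_{i+1}·y_i), indices taken mod 5.
P→Q: (2)(-7) − (11)(-13) = 129
Q→R: (11)(14) − (-3)(-7) = 133
R→S: (-3)(0) − (-7)(14) = 98
S→T: (-7)(-11) − (-4)(0) = 77
T→P: (-4)(-13) − (2)(-11) = 74
Σ = 511
Area = |Σ|/2 = 255.5.
Hole:
Apply the shoelace formula: 2A = Σ (x_i·y_{i+1} − x_{i+1}·y_i), indices taken mod 4.
Cross-terms: 19, -6, -6, 16  ⇒  Σ = 23
Area = |Σ|/2 = 11.5.
Net area = 255.5 − 11.5 = 244.

244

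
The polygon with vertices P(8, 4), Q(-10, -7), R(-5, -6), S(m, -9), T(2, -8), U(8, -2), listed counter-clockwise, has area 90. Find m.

The doubled signed area Σ (x_i y_{i+1} − x_{i+1} y_i) is linear in m.
With m=0 it equals 180; the coefficient of m is -2 (from the two edges through S).
So -2·m + 180 = 2·90 = 180 ⇒ m = 0.

0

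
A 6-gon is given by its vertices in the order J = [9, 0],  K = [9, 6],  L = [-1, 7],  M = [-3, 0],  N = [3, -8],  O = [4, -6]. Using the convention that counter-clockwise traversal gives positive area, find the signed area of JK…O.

Apply Gauss's area formula: 2A = Σ (x_i·y_{i+1} − x_{i+1}·y_i), indices taken mod 6.
Σ = (54) + (69) + (21) + (24) + (14) + (54) = 236
Signed area = Σ/2 = 118 (positive ⇒ counter-clockwise traversal).

118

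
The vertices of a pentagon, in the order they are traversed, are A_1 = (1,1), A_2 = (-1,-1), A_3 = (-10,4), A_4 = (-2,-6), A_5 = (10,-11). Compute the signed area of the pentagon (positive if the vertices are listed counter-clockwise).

Σ = (0) + (-14) + (68) + (82) + (21) = 157
Signed area = Σ/2 = 78.5 (positive ⇒ counter-clockwise traversal).

78.5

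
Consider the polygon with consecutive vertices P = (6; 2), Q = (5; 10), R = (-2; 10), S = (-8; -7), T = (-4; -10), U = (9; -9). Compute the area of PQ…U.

Cross-terms: 50, 70, 94, 52, 126, 72  ⇒  Σ = 464
Area = |Σ|/2 = 232.

232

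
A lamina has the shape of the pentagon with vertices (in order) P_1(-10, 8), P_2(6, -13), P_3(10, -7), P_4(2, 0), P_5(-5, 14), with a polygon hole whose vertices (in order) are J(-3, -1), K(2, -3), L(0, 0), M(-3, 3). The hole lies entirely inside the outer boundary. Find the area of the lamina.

144.5

Outer boundary:
Apply the shoelace formula: 2A = Σ (x_i·y_{i+1} − x_{i+1}·y_i), indices taken mod 5.
P_1→P_2: (-10)(-13) − (6)(8) = 82
P_2→P_3: (6)(-7) − (10)(-13) = 88
P_3→P_4: (10)(0) − (2)(-7) = 14
P_4→P_5: (2)(14) − (-5)(0) = 28
P_5→P_1: (-5)(8) − (-10)(14) = 100
Σ = 312
Area = |Σ|/2 = 156.
Hole:
Cross-terms: 11, 0, 0, 12  ⇒  Σ = 23
Area = |Σ|/2 = 11.5.
Net area = 156 − 11.5 = 144.5.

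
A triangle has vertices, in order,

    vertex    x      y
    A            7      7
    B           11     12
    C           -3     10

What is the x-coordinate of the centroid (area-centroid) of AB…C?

Apply the surveyor's formula. First the cross-terms c_i = x_i·y_{i+1} − x_{i+1}·y_i:
  7, 146, -91  ⇒  2A = 62, A = 31.
Then Σ (x_i + x_{i+1})·c_i = 930, so x̄ = 930 / (6·31) = 5.

5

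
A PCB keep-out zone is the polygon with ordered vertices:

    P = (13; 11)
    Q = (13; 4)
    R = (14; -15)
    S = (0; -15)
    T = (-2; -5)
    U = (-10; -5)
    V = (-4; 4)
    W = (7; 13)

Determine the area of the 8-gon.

Apply Gauss's area formula: 2A = Σ (x_i·y_{i+1} − x_{i+1}·y_i), indices taken mod 8.
Σ = (-91) + (-251) + (-210) + (-30) + (-40) + (-60) + (-80) + (-92) = -854
Area = |Σ|/2 = 427.

427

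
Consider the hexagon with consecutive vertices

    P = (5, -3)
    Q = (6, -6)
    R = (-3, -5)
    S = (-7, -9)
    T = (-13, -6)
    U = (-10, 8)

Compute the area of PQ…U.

Apply the surveyor's formula: 2A = Σ (x_i·y_{i+1} − x_{i+1}·y_i), indices taken mod 6.
P→Q: (5)(-6) − (6)(-3) = -12
Q→R: (6)(-5) − (-3)(-6) = -48
R→S: (-3)(-9) − (-7)(-5) = -8
S→T: (-7)(-6) − (-13)(-9) = -75
T→U: (-13)(8) − (-10)(-6) = -164
U→P: (-10)(-3) − (5)(8) = -10
Σ = -317
Area = |Σ|/2 = 158.5.

158.5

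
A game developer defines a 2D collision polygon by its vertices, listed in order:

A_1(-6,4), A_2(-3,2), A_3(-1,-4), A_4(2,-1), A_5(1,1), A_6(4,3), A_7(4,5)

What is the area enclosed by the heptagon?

39.5

Apply the shoelace (surveyor's) formula: 2A = Σ (x_i·y_{i+1} − x_{i+1}·y_i), indices taken mod 7.
Σ = (0) + (14) + (9) + (3) + (-1) + (8) + (46) = 79
Area = |Σ|/2 = 39.5.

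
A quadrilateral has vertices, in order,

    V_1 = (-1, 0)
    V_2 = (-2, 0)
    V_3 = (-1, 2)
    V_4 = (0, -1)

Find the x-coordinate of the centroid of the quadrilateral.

Apply Gauss's area formula. First the cross-terms c_i = x_i·y_{i+1} − x_{i+1}·y_i:
  0, -4, 1, -1  ⇒  2A = -4, A = -2.
Then Σ (x_i + x_{i+1})·c_i = 12, so x̄ = 12 / (6·(-2)) = -1.

-1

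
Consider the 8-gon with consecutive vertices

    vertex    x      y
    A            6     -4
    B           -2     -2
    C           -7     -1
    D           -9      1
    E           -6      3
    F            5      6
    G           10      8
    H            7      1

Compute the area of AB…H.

Apply Gauss's area formula: 2A = Σ (x_i·y_{i+1} − x_{i+1}·y_i), indices taken mod 8.
A→B: (6)(-2) − (-2)(-4) = -20
B→C: (-2)(-1) − (-7)(-2) = -12
C→D: (-7)(1) − (-9)(-1) = -16
D→E: (-9)(3) − (-6)(1) = -21
E→F: (-6)(6) − (5)(3) = -51
F→G: (5)(8) − (10)(6) = -20
G→H: (10)(1) − (7)(8) = -46
H→A: (7)(-4) − (6)(1) = -34
Σ = -220
Area = |Σ|/2 = 110.

110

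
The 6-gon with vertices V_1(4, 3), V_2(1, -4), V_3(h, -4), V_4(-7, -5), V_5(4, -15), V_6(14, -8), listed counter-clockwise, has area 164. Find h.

The doubled signed area Σ (x_i y_{i+1} − x_{i+1} y_i) is linear in h.
With h=0 it equals 326; the coefficient of h is -1 (from the two edges through V_3).
So -1·h + 326 = 2·164 = 328 ⇒ h = -2.

-2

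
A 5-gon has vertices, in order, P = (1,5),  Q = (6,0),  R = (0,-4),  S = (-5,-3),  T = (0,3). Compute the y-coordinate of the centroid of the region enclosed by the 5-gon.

-31/138

Apply Gauss's area formula. First the cross-terms c_i = x_i·y_{i+1} − x_{i+1}·y_i:
  -30, -24, -20, -15, -3  ⇒  2A = -92, A = -46.
Then Σ (y_i + y_{i+1})·c_i = 62, so ȳ = 62 / (6·(-46)) = -31/138.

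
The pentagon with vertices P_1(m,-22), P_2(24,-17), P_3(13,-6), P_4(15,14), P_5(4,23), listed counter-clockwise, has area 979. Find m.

-22

The doubled signed area Σ (x_i y_{i+1} − x_{i+1} y_i) is linear in m.
With m=0 it equals 1078; the coefficient of m is -40 (from the two edges through P_1).
So -40·m + 1078 = 2·979 = 1958 ⇒ m = -22.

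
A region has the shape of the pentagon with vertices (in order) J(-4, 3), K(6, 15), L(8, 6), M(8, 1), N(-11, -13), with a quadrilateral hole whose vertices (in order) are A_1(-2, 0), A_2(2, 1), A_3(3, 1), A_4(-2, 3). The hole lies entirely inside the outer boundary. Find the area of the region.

Outer boundary:
Cross-terms: -78, -84, -40, -93, -85  ⇒  Σ = -380
Area = |Σ|/2 = 190.
Hole:
Cross-terms: -2, -1, 11, 6  ⇒  Σ = 14
Area = |Σ|/2 = 7.
Net area = 190 − 7 = 183.

183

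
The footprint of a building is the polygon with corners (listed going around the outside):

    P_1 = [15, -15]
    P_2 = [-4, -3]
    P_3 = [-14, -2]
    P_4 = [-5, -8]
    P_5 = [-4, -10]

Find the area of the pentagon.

Apply the shoelace formula: 2A = Σ (x_i·y_{i+1} − x_{i+1}·y_i), indices taken mod 5.
Cross-terms: -105, -34, 102, 18, 210  ⇒  Σ = 191
Area = |Σ|/2 = 95.5.

95.5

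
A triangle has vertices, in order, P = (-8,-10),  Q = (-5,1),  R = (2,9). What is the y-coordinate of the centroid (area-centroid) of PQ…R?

Apply the shoelace formula. First the cross-terms c_i = x_i·y_{i+1} − x_{i+1}·y_i:
  -58, -47, 52  ⇒  2A = -53, A = -26.5.
Then Σ (y_i + y_{i+1})·c_i = 0, so ȳ = 0 / (6·(-26.5)) = 0.

0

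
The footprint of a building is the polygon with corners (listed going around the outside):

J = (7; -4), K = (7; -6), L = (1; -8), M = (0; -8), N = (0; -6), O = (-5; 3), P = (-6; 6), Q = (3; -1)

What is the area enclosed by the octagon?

Cross-terms: -14, -50, -8, 0, -30, -12, -12, -5  ⇒  Σ = -131
Area = |Σ|/2 = 65.5.

65.5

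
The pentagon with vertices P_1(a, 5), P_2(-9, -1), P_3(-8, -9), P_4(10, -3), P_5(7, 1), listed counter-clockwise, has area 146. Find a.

3

Write out the shoelace sum; only the two edges meeting at P_1 involve a:
2·Area = [(7·5 − a·1) + (a·(-1) − (-9)·5)] + 218
       = -2·a + 298 = 292
⇒ a = 3.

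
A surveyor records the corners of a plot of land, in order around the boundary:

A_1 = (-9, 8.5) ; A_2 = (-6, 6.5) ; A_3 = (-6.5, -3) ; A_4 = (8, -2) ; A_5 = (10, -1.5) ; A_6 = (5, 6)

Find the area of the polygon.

130.875

Apply the shoelace (surveyor's) formula: 2A = Σ (x_i·y_{i+1} − x_{i+1}·y_i), indices taken mod 6.
A_1→A_2: (-9)(6.5) − (-6)(8.5) = -7.5
A_2→A_3: (-6)(-3) − (-6.5)(6.5) = 60.25
A_3→A_4: (-6.5)(-2) − (8)(-3) = 37
A_4→A_5: (8)(-1.5) − (10)(-2) = 8
A_5→A_6: (10)(6) − (5)(-1.5) = 67.5
A_6→A_1: (5)(8.5) − (-9)(6) = 96.5
Σ = 261.75
Area = |Σ|/2 = 130.875.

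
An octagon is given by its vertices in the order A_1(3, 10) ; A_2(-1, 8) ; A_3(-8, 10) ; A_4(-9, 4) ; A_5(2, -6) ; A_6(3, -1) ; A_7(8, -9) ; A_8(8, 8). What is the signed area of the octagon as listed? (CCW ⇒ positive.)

190.5

Apply the shoelace formula: 2A = Σ (x_i·y_{i+1} − x_{i+1}·y_i), indices taken mod 8.
A_1→A_2: (3)(8) − (-1)(10) = 34
A_2→A_3: (-1)(10) − (-8)(8) = 54
A_3→A_4: (-8)(4) − (-9)(10) = 58
A_4→A_5: (-9)(-6) − (2)(4) = 46
A_5→A_6: (2)(-1) − (3)(-6) = 16
A_6→A_7: (3)(-9) − (8)(-1) = -19
A_7→A_8: (8)(8) − (8)(-9) = 136
A_8→A_1: (8)(10) − (3)(8) = 56
Σ = 381
Signed area = Σ/2 = 190.5 (positive ⇒ counter-clockwise traversal).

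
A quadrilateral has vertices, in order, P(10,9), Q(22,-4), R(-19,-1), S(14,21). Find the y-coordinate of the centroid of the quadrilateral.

Apply the shoelace (surveyor's) formula. First the cross-terms c_i = x_i·y_{i+1} − x_{i+1}·y_i:
  -238, -98, -385, -84  ⇒  2A = -805, A = -402.5.
Then Σ (y_i + y_{i+1})·c_i = -10920, so ȳ = -10920 / (6·(-402.5)) = 104/23.

104/23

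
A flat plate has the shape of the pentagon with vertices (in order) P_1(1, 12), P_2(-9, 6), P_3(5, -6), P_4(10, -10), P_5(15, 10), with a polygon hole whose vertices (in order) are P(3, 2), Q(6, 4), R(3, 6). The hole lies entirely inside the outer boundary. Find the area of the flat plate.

278

Outer boundary:
Apply Gauss's area formula: 2A = Σ (x_i·y_{i+1} − x_{i+1}·y_i), indices taken mod 5.
Σ = (114) + (24) + (10) + (250) + (170) = 568
Area = |Σ|/2 = 284.
Hole:
Σ = (0) + (24) + (-12) = 12
Area = |Σ|/2 = 6.
Net area = 284 − 6 = 278.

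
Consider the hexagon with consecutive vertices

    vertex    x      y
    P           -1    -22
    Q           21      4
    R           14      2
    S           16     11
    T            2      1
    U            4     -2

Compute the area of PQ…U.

231

Apply the shoelace (surveyor's) formula: 2A = Σ (x_i·y_{i+1} − x_{i+1}·y_i), indices taken mod 6.
P→Q: (-1)(4) − (21)(-22) = 458
Q→R: (21)(2) − (14)(4) = -14
R→S: (14)(11) − (16)(2) = 122
S→T: (16)(1) − (2)(11) = -6
T→U: (2)(-2) − (4)(1) = -8
U→P: (4)(-22) − (-1)(-2) = -90
Σ = 462
Area = |Σ|/2 = 231.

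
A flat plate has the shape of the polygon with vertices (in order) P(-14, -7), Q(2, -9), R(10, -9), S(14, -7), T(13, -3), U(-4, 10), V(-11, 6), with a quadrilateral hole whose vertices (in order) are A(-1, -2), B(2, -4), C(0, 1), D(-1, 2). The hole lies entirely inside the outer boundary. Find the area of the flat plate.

333.5

Outer boundary:
Cross-terms: 140, 72, 56, 49, 118, 86, 161  ⇒  Σ = 682
Area = |Σ|/2 = 341.
Hole:
Apply the shoelace formula: 2A = Σ (x_i·y_{i+1} − x_{i+1}·y_i), indices taken mod 4.
Cross-terms: 8, 2, 1, 4  ⇒  Σ = 15
Area = |Σ|/2 = 7.5.
Net area = 341 − 7.5 = 333.5.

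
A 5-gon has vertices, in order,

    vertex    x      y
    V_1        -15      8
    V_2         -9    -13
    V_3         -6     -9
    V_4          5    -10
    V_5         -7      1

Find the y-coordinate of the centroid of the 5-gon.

Apply Gauss's area formula. First the cross-terms c_i = x_i·y_{i+1} − x_{i+1}·y_i:
  267, 3, 105, -65, -41  ⇒  2A = 269, A = 134.5.
Then Σ (y_i + y_{i+1})·c_i = -3180, so ȳ = -3180 / (6·134.5) = -1060/269.

-1060/269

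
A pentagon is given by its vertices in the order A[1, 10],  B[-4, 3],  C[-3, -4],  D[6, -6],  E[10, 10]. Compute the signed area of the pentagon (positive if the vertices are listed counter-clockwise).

160

Apply the shoelace (surveyor's) formula: 2A = Σ (x_i·y_{i+1} − x_{i+1}·y_i), indices taken mod 5.
A→B: (1)(3) − (-4)(10) = 43
B→C: (-4)(-4) − (-3)(3) = 25
C→D: (-3)(-6) − (6)(-4) = 42
D→E: (6)(10) − (10)(-6) = 120
E→A: (10)(10) − (1)(10) = 90
Σ = 320
Signed area = Σ/2 = 160 (positive ⇒ counter-clockwise traversal).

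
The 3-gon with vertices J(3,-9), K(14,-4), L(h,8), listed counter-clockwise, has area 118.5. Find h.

The doubled signed area Σ (x_i y_{i+1} − x_{i+1} y_i) is linear in h.
With h=0 it equals 202; the coefficient of h is -5 (from the two edges through L).
So -5·h + 202 = 2·118.5 = 237 ⇒ h = -7.

-7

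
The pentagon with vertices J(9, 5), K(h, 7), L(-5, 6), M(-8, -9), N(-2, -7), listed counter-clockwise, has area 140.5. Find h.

-1

Write out the shoelace sum; only the two edges meeting at K involve h:
2·Area = [(9·7 − h·5) + (h·6 − (-5)·7)] + 184
       = 1·h + 282 = 281
⇒ h = -1.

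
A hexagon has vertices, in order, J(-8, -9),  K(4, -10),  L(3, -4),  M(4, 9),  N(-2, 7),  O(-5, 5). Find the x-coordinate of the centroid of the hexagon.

-179/141

Apply the surveyor's formula. First the cross-terms c_i = x_i·y_{i+1} − x_{i+1}·y_i:
  116, 14, 43, 46, 25, 85  ⇒  2A = 329, A = 164.5.
Then Σ (x_i + x_{i+1})·c_i = -1253, so x̄ = -1253 / (6·164.5) = -179/141.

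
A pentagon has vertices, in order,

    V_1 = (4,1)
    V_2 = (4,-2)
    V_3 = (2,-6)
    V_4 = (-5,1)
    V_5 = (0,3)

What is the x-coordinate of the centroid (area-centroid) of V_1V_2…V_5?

35/87

Apply Gauss's area formula. First the cross-terms c_i = x_i·y_{i+1} − x_{i+1}·y_i:
  -12, -20, -28, -15, -12  ⇒  2A = -87, A = -43.5.
Then Σ (x_i + x_{i+1})·c_i = -105, so x̄ = -105 / (6·(-43.5)) = 35/87.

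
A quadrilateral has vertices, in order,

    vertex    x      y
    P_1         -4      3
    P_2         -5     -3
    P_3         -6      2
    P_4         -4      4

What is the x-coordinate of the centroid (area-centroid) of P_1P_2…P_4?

-193/39

Apply the shoelace (surveyor's) formula. First the cross-terms c_i = x_i·y_{i+1} − x_{i+1}·y_i:
  27, -28, -16, 4  ⇒  2A = -13, A = -6.5.
Then Σ (x_i + x_{i+1})·c_i = 193, so x̄ = 193 / (6·(-6.5)) = -193/39.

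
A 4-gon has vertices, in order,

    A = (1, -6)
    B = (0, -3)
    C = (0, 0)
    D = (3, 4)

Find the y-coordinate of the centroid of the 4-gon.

Apply the shoelace formula. First the cross-terms c_i = x_i·y_{i+1} − x_{i+1}·y_i:
  -3, 0, 0, -22  ⇒  2A = -25, A = -12.5.
Then Σ (y_i + y_{i+1})·c_i = 71, so ȳ = 71 / (6·(-12.5)) = -71/75.

-71/75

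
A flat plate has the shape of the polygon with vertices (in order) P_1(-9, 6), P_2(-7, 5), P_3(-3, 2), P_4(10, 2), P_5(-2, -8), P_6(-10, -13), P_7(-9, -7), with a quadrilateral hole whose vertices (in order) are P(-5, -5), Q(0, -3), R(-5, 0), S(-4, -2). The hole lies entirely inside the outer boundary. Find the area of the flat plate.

Outer boundary:
Apply the surveyor's formula: 2A = Σ (x_i·y_{i+1} − x_{i+1}·y_i), indices taken mod 7.
Σ = (-3) + (1) + (-26) + (-76) + (-54) + (-47) + (-117) = -322
Area = |Σ|/2 = 161.
Hole:
Apply the surveyor's formula: 2A = Σ (x_i·y_{i+1} − x_{i+1}·y_i), indices taken mod 4.
Σ = (15) + (-15) + (10) + (10) = 20
Area = |Σ|/2 = 10.
Net area = 161 − 10 = 151.

151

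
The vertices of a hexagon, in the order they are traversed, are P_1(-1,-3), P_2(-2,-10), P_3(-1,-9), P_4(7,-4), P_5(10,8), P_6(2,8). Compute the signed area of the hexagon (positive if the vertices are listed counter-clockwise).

120.5

Cross-terms: 4, 8, 67, 96, 64, 2  ⇒  Σ = 241
Signed area = Σ/2 = 120.5 (positive ⇒ counter-clockwise traversal).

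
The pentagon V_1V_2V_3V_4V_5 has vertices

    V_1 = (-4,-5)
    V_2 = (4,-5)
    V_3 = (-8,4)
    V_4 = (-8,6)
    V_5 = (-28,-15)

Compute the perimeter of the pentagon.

|V_1V_2| = √((8)² + (0)²) = √64 = 8
|V_2V_3| = √((-12)² + (9)²) = √225 = 15
|V_3V_4| = √((0)² + (2)²) = √4 = 2
|V_4V_5| = √((-20)² + (-21)²) = √841 = 29
|V_5V_1| = √((24)² + (10)²) = √676 = 26
Perimeter = 8 + 15 + 2 + 29 + 26 = 80.

80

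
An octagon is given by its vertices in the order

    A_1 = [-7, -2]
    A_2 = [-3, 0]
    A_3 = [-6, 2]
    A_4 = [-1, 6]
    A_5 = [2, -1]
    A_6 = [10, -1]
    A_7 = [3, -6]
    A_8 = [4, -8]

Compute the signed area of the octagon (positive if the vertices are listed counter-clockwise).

-85

Apply the shoelace (surveyor's) formula: 2A = Σ (x_i·y_{i+1} − x_{i+1}·y_i), indices taken mod 8.
Σ = (-6) + (-6) + (-34) + (-11) + (8) + (-57) + (0) + (-64) = -170
Signed area = Σ/2 = -85 (negative ⇒ clockwise traversal).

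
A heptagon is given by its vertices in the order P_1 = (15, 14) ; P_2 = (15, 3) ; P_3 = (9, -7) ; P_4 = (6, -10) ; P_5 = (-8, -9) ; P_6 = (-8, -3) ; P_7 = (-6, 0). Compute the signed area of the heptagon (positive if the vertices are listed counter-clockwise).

-314.5

Apply Gauss's area formula: 2A = Σ (x_i·y_{i+1} − x_{i+1}·y_i), indices taken mod 7.
Cross-terms: -165, -132, -48, -134, -48, -18, -84  ⇒  Σ = -629
Signed area = Σ/2 = -314.5 (negative ⇒ clockwise traversal).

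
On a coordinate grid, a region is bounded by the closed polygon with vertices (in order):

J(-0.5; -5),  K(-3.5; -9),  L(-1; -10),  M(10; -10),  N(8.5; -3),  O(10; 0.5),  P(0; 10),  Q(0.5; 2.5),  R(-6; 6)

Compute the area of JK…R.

Apply the shoelace formula: 2A = Σ (x_i·y_{i+1} − x_{i+1}·y_i), indices taken mod 9.
Σ = (-13) + (26) + (110) + (55) + (34.25) + (100) + (-5) + (18) + (33) = 358.25
Area = |Σ|/2 = 179.125.

179.125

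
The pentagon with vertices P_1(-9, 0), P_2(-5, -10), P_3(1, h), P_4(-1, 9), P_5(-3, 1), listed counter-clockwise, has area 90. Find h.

The doubled signed area Σ (x_i y_{i+1} − x_{i+1} y_i) is linear in h.
With h=0 it equals 144; the coefficient of h is -4 (from the two edges through P_3).
So -4·h + 144 = 2·90 = 180 ⇒ h = -9.

-9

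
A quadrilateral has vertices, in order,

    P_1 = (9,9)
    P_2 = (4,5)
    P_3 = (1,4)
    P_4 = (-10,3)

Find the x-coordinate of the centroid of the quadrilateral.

49/81

Apply Gauss's area formula. First the cross-terms c_i = x_i·y_{i+1} − x_{i+1}·y_i:
  9, 11, 43, -117  ⇒  2A = -54, A = -27.
Then Σ (x_i + x_{i+1})·c_i = -98, so x̄ = -98 / (6·(-27)) = 49/81.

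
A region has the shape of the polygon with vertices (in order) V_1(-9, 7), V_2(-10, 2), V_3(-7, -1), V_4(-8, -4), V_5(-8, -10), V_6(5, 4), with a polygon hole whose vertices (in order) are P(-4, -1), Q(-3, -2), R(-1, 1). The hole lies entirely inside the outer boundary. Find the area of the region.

Outer boundary:
Apply Gauss's area formula: 2A = Σ (x_i·y_{i+1} − x_{i+1}·y_i), indices taken mod 6.
Σ = (52) + (24) + (20) + (48) + (18) + (71) = 233
Area = |Σ|/2 = 116.5.
Hole:
Cross-terms: 5, -5, 5  ⇒  Σ = 5
Area = |Σ|/2 = 2.5.
Net area = 116.5 − 2.5 = 114.

114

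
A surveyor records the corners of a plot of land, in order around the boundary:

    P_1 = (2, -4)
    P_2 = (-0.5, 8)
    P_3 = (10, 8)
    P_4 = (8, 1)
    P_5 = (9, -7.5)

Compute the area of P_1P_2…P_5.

107

Apply the surveyor's formula: 2A = Σ (x_i·y_{i+1} − x_{i+1}·y_i), indices taken mod 5.
Σ = (14) + (-84) + (-54) + (-69) + (-21) = -214
Area = |Σ|/2 = 107.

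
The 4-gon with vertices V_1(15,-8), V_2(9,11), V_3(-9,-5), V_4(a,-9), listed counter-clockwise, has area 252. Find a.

1

The doubled signed area Σ (x_i y_{i+1} − x_{i+1} y_i) is linear in a.
With a=0 it equals 507; the coefficient of a is -3 (from the two edges through V_4).
So -3·a + 507 = 2·252 = 504 ⇒ a = 1.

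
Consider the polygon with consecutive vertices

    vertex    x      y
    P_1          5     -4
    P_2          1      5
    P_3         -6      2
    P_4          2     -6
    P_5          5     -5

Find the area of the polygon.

59

Apply the shoelace formula: 2A = Σ (x_i·y_{i+1} − x_{i+1}·y_i), indices taken mod 5.
Σ = (29) + (32) + (32) + (20) + (5) = 118
Area = |Σ|/2 = 59.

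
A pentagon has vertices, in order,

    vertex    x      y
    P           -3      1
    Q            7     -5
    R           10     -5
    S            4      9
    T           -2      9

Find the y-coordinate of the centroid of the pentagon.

370/159

Apply the surveyor's formula. First the cross-terms c_i = x_i·y_{i+1} − x_{i+1}·y_i:
  8, 15, 110, 54, 25  ⇒  2A = 212, A = 106.
Then Σ (y_i + y_{i+1})·c_i = 1480, so ȳ = 1480 / (6·106) = 370/159.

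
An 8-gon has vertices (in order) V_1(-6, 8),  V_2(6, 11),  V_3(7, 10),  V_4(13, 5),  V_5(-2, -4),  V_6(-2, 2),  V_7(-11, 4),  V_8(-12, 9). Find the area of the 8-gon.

179.5

Apply the surveyor's formula: 2A = Σ (x_i·y_{i+1} − x_{i+1}·y_i), indices taken mod 8.
V_1→V_2: (-6)(11) − (6)(8) = -114
V_2→V_3: (6)(10) − (7)(11) = -17
V_3→V_4: (7)(5) − (13)(10) = -95
V_4→V_5: (13)(-4) − (-2)(5) = -42
V_5→V_6: (-2)(2) − (-2)(-4) = -12
V_6→V_7: (-2)(4) − (-11)(2) = 14
V_7→V_8: (-11)(9) − (-12)(4) = -51
V_8→V_1: (-12)(8) − (-6)(9) = -42
Σ = -359
Area = |Σ|/2 = 179.5.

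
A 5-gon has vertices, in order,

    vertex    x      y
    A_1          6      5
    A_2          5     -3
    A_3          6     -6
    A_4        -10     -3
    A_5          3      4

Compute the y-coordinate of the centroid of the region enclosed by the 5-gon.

-204/173

Apply the shoelace formula. First the cross-terms c_i = x_i·y_{i+1} − x_{i+1}·y_i:
  -43, -12, -78, -31, -9  ⇒  2A = -173, A = -86.5.
Then Σ (y_i + y_{i+1})·c_i = 612, so ȳ = 612 / (6·(-86.5)) = -204/173.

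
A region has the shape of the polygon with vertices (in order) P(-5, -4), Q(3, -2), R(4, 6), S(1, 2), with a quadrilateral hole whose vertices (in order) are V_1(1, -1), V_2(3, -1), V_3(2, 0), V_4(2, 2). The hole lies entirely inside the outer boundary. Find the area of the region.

26

Outer boundary:
Σ = (22) + (26) + (2) + (6) = 56
Area = |Σ|/2 = 28.
Hole:
Cross-terms: 2, 2, 4, -4  ⇒  Σ = 4
Area = |Σ|/2 = 2.
Net area = 28 − 2 = 26.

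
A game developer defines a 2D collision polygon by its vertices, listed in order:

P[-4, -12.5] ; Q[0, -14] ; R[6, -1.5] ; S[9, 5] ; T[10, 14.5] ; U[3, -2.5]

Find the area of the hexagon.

74

Apply Gauss's area formula: 2A = Σ (x_i·y_{i+1} − x_{i+1}·y_i), indices taken mod 6.
Σ = (56) + (84) + (43.5) + (80.5) + (-68.5) + (-47.5) = 148
Area = |Σ|/2 = 74.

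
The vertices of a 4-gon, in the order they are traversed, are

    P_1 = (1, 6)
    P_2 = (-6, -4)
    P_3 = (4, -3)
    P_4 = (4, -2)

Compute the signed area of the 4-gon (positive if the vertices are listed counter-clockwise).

48

Apply the shoelace formula: 2A = Σ (x_i·y_{i+1} − x_{i+1}·y_i), indices taken mod 4.
P_1→P_2: (1)(-4) − (-6)(6) = 32
P_2→P_3: (-6)(-3) − (4)(-4) = 34
P_3→P_4: (4)(-2) − (4)(-3) = 4
P_4→P_1: (4)(6) − (1)(-2) = 26
Σ = 96
Signed area = Σ/2 = 48 (positive ⇒ counter-clockwise traversal).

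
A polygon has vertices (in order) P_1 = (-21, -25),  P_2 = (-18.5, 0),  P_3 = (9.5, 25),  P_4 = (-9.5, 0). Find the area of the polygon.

Apply the surveyor's formula: 2A = Σ (x_i·y_{i+1} − x_{i+1}·y_i), indices taken mod 4.
P_1→P_2: (-21)(0) − (-18.5)(-25) = -462.5
P_2→P_3: (-18.5)(25) − (9.5)(0) = -462.5
P_3→P_4: (9.5)(0) − (-9.5)(25) = 237.5
P_4→P_1: (-9.5)(-25) − (-21)(0) = 237.5
Σ = -450
Area = |Σ|/2 = 225.

225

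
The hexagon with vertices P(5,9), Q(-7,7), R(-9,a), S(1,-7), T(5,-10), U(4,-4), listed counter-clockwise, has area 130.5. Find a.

8

Write out the shoelace sum; only the two edges meeting at R involve a:
2·Area = [((-7)·a − (-9)·7) + ((-9)·(-7) − 1·a)] + 199
       = -8·a + 325 = 261
⇒ a = 8.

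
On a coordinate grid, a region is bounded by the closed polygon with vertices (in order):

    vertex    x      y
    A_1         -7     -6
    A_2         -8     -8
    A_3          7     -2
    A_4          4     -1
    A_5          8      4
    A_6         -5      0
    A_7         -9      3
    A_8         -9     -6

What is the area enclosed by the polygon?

101.5

Σ = (8) + (72) + (1) + (24) + (20) + (-15) + (81) + (12) = 203
Area = |Σ|/2 = 101.5.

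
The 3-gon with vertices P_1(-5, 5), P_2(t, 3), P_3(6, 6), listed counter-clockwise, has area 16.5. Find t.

Write out the shoelace sum; only the two edges meeting at P_2 involve t:
2·Area = [((-5)·3 − t·5) + (t·6 − 6·3)] + 60
       = 1·t + 27 = 33
⇒ t = 6.

6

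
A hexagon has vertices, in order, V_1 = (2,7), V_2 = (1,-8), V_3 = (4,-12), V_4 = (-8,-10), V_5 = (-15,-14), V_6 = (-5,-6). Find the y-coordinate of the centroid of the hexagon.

Apply the surveyor's formula. First the cross-terms c_i = x_i·y_{i+1} − x_{i+1}·y_i:
  -23, 20, -136, -38, 20, -23  ⇒  2A = -180, A = -90.
Then Σ (y_i + y_{i+1})·c_i = 3104, so ȳ = 3104 / (6·(-90)) = -776/135.

-776/135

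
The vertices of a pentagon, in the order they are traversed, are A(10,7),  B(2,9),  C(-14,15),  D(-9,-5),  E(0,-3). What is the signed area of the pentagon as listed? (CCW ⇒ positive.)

Apply the shoelace (surveyor's) formula: 2A = Σ (x_i·y_{i+1} − x_{i+1}·y_i), indices taken mod 5.
A→B: (10)(9) − (2)(7) = 76
B→C: (2)(15) − (-14)(9) = 156
C→D: (-14)(-5) − (-9)(15) = 205
D→E: (-9)(-3) − (0)(-5) = 27
E→A: (0)(7) − (10)(-3) = 30
Σ = 494
Signed area = Σ/2 = 247 (positive ⇒ counter-clockwise traversal).

247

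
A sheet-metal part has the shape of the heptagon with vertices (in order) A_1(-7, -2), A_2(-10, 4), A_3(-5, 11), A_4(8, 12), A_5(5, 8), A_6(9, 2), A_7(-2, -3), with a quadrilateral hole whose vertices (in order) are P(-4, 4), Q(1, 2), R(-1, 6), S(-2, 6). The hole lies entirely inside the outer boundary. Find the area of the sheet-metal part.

183

Outer boundary:
Apply the shoelace (surveyor's) formula: 2A = Σ (x_i·y_{i+1} − x_{i+1}·y_i), indices taken mod 7.
Cross-terms: -48, -90, -148, 4, -62, -23, -17  ⇒  Σ = -384
Area = |Σ|/2 = 192.
Hole:
Apply the shoelace formula: 2A = Σ (x_i·y_{i+1} − x_{i+1}·y_i), indices taken mod 4.
Cross-terms: -12, 8, 6, 16  ⇒  Σ = 18
Area = |Σ|/2 = 9.
Net area = 192 − 9 = 183.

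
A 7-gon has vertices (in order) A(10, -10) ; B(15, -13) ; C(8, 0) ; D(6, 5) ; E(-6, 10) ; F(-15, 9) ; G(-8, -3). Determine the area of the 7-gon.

Cross-terms: 20, 104, 40, 90, 96, 117, 110  ⇒  Σ = 577
Area = |Σ|/2 = 288.5.

288.5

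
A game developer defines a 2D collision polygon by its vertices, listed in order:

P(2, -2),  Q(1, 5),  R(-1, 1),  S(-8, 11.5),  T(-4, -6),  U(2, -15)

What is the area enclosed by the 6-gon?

103.25

Cross-terms: 12, 6, -3.5, 94, 72, 26  ⇒  Σ = 206.5
Area = |Σ|/2 = 103.25.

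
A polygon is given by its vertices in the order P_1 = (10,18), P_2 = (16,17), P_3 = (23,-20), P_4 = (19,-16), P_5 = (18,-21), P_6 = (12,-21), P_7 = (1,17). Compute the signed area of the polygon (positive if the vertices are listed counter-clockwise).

-490.5

Apply the surveyor's formula: 2A = Σ (x_i·y_{i+1} − x_{i+1}·y_i), indices taken mod 7.
Cross-terms: -118, -711, 12, -111, -126, 225, -152  ⇒  Σ = -981
Signed area = Σ/2 = -490.5 (negative ⇒ clockwise traversal).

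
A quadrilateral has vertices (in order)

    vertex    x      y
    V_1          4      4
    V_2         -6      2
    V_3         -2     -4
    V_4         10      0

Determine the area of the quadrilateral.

70

Apply Gauss's area formula: 2A = Σ (x_i·y_{i+1} − x_{i+1}·y_i), indices taken mod 4.
V_1→V_2: (4)(2) − (-6)(4) = 32
V_2→V_3: (-6)(-4) − (-2)(2) = 28
V_3→V_4: (-2)(0) − (10)(-4) = 40
V_4→V_1: (10)(4) − (4)(0) = 40
Σ = 140
Area = |Σ|/2 = 70.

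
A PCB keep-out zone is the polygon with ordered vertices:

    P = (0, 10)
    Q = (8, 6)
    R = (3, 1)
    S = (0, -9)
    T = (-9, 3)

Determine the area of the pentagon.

144

P→Q: (0)(6) − (8)(10) = -80
Q→R: (8)(1) − (3)(6) = -10
R→S: (3)(-9) − (0)(1) = -27
S→T: (0)(3) − (-9)(-9) = -81
T→P: (-9)(10) − (0)(3) = -90
Σ = -288
Area = |Σ|/2 = 144.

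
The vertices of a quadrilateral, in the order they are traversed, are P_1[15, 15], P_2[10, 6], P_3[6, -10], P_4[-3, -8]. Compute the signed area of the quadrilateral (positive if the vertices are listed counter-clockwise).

Apply Gauss's area formula: 2A = Σ (x_i·y_{i+1} − x_{i+1}·y_i), indices taken mod 4.
Σ = (-60) + (-136) + (-78) + (75) = -199
Signed area = Σ/2 = -99.5 (negative ⇒ clockwise traversal).

-99.5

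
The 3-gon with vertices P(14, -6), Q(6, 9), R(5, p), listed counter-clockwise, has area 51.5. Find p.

The doubled signed area Σ (x_i y_{i+1} − x_{i+1} y_i) is linear in p.
With p=0 it equals 87; the coefficient of p is -8 (from the two edges through R).
So -8·p + 87 = 2·51.5 = 103 ⇒ p = -2.

-2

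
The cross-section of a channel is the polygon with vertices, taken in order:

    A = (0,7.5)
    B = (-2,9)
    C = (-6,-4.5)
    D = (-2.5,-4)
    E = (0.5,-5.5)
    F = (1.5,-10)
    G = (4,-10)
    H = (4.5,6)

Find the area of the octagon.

118.75

A→B: (0)(9) − (-2)(7.5) = 15
B→C: (-2)(-4.5) − (-6)(9) = 63
C→D: (-6)(-4) − (-2.5)(-4.5) = 12.75
D→E: (-2.5)(-5.5) − (0.5)(-4) = 15.75
E→F: (0.5)(-10) − (1.5)(-5.5) = 3.25
F→G: (1.5)(-10) − (4)(-10) = 25
G→H: (4)(6) − (4.5)(-10) = 69
H→A: (4.5)(7.5) − (0)(6) = 33.75
Σ = 237.5
Area = |Σ|/2 = 118.75.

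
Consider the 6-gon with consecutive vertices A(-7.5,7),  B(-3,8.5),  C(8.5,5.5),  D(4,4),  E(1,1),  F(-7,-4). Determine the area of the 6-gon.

Σ = (-42.75) + (-88.75) + (12) + (0) + (3) + (-79) = -195.5
Area = |Σ|/2 = 97.75.

97.75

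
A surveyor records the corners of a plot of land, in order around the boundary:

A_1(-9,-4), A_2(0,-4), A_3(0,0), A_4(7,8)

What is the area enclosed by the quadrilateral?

40

Apply the shoelace (surveyor's) formula: 2A = Σ (x_i·y_{i+1} − x_{i+1}·y_i), indices taken mod 4.
Σ = (36) + (0) + (0) + (44) = 80
Area = |Σ|/2 = 40.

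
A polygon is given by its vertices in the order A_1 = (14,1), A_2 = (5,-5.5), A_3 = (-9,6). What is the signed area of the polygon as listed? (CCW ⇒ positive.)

Apply the shoelace (surveyor's) formula: 2A = Σ (x_i·y_{i+1} − x_{i+1}·y_i), indices taken mod 3.
Σ = (-82) + (-19.5) + (-93) = -194.5
Signed area = Σ/2 = -97.25 (negative ⇒ clockwise traversal).

-97.25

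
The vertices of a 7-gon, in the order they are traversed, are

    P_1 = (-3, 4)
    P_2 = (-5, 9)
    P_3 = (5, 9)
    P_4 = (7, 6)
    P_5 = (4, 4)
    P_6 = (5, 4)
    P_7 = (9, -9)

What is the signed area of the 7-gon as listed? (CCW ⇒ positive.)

Σ = (-7) + (-90) + (-33) + (4) + (-4) + (-81) + (9) = -202
Signed area = Σ/2 = -101 (negative ⇒ clockwise traversal).

-101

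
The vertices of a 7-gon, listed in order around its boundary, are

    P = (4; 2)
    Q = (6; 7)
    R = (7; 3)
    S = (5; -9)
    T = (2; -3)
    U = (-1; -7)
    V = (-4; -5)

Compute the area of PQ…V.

P→Q: (4)(7) − (6)(2) = 16
Q→R: (6)(3) − (7)(7) = -31
R→S: (7)(-9) − (5)(3) = -78
S→T: (5)(-3) − (2)(-9) = 3
T→U: (2)(-7) − (-1)(-3) = -17
U→V: (-1)(-5) − (-4)(-7) = -23
V→P: (-4)(2) − (4)(-5) = 12
Σ = -118
Area = |Σ|/2 = 59.

59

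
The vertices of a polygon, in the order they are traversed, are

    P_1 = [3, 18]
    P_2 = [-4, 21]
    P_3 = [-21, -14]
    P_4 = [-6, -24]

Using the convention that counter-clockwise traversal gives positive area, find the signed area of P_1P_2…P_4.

508

Σ = (135) + (497) + (420) + (-36) = 1016
Signed area = Σ/2 = 508 (positive ⇒ counter-clockwise traversal).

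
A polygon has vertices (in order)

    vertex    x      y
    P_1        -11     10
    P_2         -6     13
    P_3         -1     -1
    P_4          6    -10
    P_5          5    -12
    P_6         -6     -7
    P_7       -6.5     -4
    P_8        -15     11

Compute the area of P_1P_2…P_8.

179.5

Apply the surveyor's formula: 2A = Σ (x_i·y_{i+1} − x_{i+1}·y_i), indices taken mod 8.
P_1→P_2: (-11)(13) − (-6)(10) = -83
P_2→P_3: (-6)(-1) − (-1)(13) = 19
P_3→P_4: (-1)(-10) − (6)(-1) = 16
P_4→P_5: (6)(-12) − (5)(-10) = -22
P_5→P_6: (5)(-7) − (-6)(-12) = -107
P_6→P_7: (-6)(-4) − (-6.5)(-7) = -21.5
P_7→P_8: (-6.5)(11) − (-15)(-4) = -131.5
P_8→P_1: (-15)(10) − (-11)(11) = -29
Σ = -359
Area = |Σ|/2 = 179.5.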